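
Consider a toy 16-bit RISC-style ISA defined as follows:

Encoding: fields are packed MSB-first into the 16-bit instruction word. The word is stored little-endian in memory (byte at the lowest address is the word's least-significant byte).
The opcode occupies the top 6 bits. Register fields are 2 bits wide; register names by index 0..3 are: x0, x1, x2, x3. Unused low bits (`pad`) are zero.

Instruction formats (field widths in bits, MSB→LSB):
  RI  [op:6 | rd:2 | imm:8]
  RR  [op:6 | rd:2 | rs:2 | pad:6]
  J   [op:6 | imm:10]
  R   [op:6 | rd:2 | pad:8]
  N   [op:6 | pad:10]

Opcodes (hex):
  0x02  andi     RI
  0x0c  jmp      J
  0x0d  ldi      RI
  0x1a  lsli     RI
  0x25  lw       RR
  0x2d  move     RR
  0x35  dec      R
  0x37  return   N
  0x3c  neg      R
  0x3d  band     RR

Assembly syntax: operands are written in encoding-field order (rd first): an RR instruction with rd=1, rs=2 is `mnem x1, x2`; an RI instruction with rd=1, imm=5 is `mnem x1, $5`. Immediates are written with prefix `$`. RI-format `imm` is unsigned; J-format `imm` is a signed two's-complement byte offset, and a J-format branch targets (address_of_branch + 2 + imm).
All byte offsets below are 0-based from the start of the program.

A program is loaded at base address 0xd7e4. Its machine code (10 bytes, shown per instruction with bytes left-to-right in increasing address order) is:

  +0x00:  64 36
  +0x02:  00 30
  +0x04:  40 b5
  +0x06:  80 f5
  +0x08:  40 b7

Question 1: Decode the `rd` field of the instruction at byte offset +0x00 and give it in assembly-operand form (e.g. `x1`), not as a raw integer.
+0x00: 64 36 ⇒ word 0x3664 (little)
  op=0x3664>>10=0xd ⇒ ldi (RI)
  [9:8] rd=2 = x2
  [7:0] imm=100 = $100

x2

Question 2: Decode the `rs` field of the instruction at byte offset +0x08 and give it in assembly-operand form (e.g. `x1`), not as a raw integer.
x1

[08] 40 b7 → 0xb740
  opcode bits[15:10]=0x2d: move/RR
  rd: (w>>8)&0x3=0x3 → x3
  rs: (w>>6)&0x3=0x1 → x1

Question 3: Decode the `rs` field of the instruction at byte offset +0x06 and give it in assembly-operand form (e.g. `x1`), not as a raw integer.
x2

[06] 80 f5 → 0xf580
  opcode bits[15:10]=0x3d: band/RR
  [9:8] rd=1 = x1
  [7:6] rs=2 = x2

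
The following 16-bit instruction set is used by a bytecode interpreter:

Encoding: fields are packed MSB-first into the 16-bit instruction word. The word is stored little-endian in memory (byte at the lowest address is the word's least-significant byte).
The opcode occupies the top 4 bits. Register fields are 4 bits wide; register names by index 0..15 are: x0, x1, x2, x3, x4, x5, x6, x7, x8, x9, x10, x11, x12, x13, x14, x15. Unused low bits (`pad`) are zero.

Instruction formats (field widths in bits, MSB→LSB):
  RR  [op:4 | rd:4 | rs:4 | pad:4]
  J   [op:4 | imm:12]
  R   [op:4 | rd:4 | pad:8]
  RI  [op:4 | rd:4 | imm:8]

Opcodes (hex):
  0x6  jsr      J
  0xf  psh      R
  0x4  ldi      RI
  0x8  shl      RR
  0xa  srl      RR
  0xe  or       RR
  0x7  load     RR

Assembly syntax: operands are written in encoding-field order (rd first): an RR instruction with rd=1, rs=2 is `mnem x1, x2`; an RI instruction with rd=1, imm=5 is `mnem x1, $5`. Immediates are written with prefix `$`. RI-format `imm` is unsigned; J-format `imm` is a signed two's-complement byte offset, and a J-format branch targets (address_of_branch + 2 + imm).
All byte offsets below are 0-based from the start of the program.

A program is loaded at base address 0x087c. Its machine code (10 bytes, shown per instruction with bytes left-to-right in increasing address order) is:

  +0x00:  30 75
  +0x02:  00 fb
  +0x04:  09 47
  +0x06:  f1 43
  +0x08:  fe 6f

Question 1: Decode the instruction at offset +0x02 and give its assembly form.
psh x11

@+02  little-endian(00 fb) = 0xfb00
  top 4b → 0xf → psh [R]
  rd@[11:8]=0xb ⇒ x11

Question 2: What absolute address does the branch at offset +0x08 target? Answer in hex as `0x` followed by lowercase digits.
0x0884

[08] fe 6f → 0x6ffe
  top 4b → 0x6 → jsr [J]
  imm: (w>>0)&0xfff=0xffe (s12→-2) → $-2
  target = base 0x087c + off 0x08 + 2 + imm -2 = 0x0884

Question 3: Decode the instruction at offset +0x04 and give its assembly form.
off 0x04: read 09 47 as little → 0x4709
  opcode bits[15:12]=0x4: ldi/RI
  [11:8] rd=7 = x7
  [7:0] imm=9 = $9

ldi x7, $9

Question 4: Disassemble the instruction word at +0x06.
ldi x3, $241

+0x06: f1 43 ⇒ word 0x43f1 (little)
  top 4b → 0x4 → ldi [RI]
  rd@[11:8]=0x3 ⇒ x3
  imm@[7:0]=0xf1 ⇒ $241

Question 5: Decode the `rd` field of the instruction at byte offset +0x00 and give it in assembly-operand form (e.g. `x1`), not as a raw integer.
[00] 30 75 → 0x7530
  opcode bits[15:12]=0x7: load/RR
  [11:8] rd=5 = x5
  [7:4] rs=3 = x3

x5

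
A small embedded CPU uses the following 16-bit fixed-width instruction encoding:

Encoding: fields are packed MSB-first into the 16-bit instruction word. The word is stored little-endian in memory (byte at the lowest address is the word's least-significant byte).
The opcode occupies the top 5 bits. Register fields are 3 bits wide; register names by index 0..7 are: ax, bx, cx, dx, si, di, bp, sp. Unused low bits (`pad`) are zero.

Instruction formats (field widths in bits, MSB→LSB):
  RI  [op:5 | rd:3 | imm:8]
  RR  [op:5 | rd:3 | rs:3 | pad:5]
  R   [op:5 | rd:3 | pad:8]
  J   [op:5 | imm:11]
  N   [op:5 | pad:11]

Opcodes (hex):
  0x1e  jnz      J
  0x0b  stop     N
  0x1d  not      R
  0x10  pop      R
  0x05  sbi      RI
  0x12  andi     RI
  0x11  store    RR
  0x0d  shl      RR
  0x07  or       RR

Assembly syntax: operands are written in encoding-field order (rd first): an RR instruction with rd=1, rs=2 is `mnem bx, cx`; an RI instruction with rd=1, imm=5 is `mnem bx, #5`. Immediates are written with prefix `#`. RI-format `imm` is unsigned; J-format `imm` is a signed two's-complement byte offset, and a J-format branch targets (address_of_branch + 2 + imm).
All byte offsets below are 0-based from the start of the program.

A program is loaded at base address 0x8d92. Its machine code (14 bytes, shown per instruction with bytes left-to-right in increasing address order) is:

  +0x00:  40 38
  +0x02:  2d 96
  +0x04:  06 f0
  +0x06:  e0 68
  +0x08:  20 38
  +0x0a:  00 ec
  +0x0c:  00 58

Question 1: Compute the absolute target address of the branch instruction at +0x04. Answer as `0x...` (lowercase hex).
0x8d9e

off 0x04: read 06 f0 as little → 0xf006
  op=0xf006>>11=0x1e ⇒ jnz (J)
  imm: (w>>0)&0x7ff=0x6 → #6
  target = base 0x8d92 + off 0x04 + 2 + imm 6 = 0x8d9e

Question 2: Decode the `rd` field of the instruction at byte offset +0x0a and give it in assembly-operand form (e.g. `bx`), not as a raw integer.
off 0x0a: read 00 ec as little → 0xec00
  opcode bits[15:11]=0x1d: not/R
  rd: (w>>8)&0x7=0x4 → si

si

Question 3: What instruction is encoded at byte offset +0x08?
[08] 20 38 → 0x3820
  top 5b → 0x7 → or [RR]
  rd@[10:8]=0x0 ⇒ ax
  rs@[7:5]=0x1 ⇒ bx

or ax, bx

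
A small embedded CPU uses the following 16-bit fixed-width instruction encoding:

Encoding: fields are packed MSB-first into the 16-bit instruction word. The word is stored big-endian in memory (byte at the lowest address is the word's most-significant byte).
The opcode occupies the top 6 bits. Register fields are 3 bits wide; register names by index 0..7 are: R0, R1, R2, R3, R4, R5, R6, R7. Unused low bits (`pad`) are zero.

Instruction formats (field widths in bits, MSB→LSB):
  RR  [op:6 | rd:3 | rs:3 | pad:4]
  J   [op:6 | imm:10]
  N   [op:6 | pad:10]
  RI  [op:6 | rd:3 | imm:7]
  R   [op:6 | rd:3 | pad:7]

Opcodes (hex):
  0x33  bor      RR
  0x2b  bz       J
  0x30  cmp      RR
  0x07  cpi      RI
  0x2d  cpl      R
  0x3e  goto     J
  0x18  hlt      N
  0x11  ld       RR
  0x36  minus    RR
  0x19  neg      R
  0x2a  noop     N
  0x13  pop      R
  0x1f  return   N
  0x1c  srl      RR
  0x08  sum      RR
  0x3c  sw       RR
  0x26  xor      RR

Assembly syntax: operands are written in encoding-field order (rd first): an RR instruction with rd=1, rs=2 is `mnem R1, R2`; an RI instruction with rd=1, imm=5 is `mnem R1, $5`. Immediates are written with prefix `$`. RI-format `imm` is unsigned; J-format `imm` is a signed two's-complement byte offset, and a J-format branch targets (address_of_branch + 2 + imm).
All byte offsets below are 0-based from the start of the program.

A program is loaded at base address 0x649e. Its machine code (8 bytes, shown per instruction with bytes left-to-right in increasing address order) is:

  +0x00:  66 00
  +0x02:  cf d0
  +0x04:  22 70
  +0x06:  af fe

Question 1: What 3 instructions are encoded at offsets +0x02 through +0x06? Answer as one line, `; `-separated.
bor R7, R5; sum R4, R7; bz $-2

off 0x02: read cf d0 as big → 0xcfd0
  op=0xcfd0>>10=0x33 ⇒ bor (RR)
  rd: (w>>7)&0x7=0x7 → R7
  rs: (w>>4)&0x7=0x5 → R5
off 0x04: read 22 70 as big → 0x2270
  op=0x2270>>10=0x8 ⇒ sum (RR)
  rd: (w>>7)&0x7=0x4 → R4
  rs: (w>>4)&0x7=0x7 → R7
off 0x06: read af fe as big → 0xaffe
  op=0xaffe>>10=0x2b ⇒ bz (J)
  imm: (w>>0)&0x3ff=0x3fe (s10→-2) → $-2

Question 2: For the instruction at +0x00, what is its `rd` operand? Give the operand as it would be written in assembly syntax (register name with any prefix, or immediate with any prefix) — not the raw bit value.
[00] 66 00 → 0x6600
  top 6b → 0x19 → neg [R]
  rd@[9:7]=0x4 ⇒ R4

R4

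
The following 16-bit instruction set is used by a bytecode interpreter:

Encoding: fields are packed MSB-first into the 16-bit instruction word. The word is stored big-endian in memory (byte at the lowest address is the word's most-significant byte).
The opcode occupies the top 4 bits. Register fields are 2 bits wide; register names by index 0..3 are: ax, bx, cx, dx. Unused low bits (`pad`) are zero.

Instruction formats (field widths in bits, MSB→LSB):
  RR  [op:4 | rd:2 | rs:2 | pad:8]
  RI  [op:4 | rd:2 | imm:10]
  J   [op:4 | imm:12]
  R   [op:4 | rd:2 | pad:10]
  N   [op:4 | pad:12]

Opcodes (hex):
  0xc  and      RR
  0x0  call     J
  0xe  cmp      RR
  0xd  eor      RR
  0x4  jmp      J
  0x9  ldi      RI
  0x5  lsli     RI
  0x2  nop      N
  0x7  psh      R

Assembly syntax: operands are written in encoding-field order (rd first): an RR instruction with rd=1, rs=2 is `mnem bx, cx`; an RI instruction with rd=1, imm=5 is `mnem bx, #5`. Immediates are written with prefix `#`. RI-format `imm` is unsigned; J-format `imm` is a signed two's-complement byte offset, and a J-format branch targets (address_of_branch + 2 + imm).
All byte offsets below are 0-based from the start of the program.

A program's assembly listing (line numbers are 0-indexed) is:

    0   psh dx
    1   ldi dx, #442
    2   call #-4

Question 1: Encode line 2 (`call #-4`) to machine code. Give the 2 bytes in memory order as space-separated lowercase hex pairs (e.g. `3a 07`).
L2: call op=0x0:4|imm=-4:12 ⇒ 0x0ffc ⇒ big 0f fc

0f fc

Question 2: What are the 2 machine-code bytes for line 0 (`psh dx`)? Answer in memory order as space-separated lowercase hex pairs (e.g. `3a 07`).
0. psh fields op=0x7:4|rd=3:2|pad=0:10 → word 7c00h → 7c 00

7c 00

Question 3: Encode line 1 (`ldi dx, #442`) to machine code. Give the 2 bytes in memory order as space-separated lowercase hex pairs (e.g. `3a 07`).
9d ba

L1: ldi op=0x9:4|rd=3:2|imm=442:10 ⇒ 0x9dba ⇒ big 9d ba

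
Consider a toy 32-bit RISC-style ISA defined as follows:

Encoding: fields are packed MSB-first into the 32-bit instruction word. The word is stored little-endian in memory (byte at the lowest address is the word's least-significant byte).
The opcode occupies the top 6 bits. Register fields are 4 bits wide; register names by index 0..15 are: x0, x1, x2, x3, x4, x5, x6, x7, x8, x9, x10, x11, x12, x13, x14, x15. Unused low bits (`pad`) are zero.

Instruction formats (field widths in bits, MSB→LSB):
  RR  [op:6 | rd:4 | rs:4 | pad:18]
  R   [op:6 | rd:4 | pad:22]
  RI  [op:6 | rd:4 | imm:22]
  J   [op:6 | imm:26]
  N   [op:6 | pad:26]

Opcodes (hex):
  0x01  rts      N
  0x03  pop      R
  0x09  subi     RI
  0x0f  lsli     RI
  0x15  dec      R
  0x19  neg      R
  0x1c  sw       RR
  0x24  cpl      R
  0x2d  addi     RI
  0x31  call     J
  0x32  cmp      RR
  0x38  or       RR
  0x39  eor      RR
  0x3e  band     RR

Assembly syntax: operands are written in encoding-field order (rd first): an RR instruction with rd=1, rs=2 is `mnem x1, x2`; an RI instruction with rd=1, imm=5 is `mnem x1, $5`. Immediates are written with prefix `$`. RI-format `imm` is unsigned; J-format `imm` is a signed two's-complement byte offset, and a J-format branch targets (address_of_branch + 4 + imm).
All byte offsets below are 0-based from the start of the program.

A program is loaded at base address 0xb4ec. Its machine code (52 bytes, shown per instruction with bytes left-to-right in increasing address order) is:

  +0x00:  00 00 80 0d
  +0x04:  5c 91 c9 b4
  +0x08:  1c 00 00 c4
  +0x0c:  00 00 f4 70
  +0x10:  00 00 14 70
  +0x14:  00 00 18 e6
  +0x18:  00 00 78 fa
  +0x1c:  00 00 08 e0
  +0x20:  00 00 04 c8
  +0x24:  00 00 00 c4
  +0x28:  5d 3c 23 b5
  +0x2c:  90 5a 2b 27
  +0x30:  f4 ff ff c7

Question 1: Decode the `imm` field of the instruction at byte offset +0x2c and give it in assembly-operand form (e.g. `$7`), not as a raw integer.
$2841232

[2c] 90 5a 2b 27 → 0x272b5a90
  opcode bits[31:26]=0x9: subi/RI
  rd@[25:22]=0xc ⇒ x12
  imm@[21:0]=0x2b5a90 ⇒ $2841232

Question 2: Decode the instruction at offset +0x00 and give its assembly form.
[00] 00 00 80 0d → 0x0d800000
  opcode bits[31:26]=0x3: pop/R
  rd@[25:22]=0x6 ⇒ x6

pop x6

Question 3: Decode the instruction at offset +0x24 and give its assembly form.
call $0

off 0x24: read 00 00 00 c4 as little → 0xc4000000
  top 6b → 0x31 → call [J]
  imm@[25:0]=0x0 ⇒ $0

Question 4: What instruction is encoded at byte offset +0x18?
[18] 00 00 78 fa → 0xfa780000
  op=0xfa780000>>26=0x3e ⇒ band (RR)
  [25:22] rd=9 = x9
  [21:18] rs=14 = x14

band x9, x14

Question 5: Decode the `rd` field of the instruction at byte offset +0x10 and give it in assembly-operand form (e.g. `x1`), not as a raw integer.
@+10  little-endian(00 00 14 70) = 0x70140000
  op=0x70140000>>26=0x1c ⇒ sw (RR)
  rd: (w>>22)&0xf=0x0 → x0
  rs: (w>>18)&0xf=0x5 → x5

x0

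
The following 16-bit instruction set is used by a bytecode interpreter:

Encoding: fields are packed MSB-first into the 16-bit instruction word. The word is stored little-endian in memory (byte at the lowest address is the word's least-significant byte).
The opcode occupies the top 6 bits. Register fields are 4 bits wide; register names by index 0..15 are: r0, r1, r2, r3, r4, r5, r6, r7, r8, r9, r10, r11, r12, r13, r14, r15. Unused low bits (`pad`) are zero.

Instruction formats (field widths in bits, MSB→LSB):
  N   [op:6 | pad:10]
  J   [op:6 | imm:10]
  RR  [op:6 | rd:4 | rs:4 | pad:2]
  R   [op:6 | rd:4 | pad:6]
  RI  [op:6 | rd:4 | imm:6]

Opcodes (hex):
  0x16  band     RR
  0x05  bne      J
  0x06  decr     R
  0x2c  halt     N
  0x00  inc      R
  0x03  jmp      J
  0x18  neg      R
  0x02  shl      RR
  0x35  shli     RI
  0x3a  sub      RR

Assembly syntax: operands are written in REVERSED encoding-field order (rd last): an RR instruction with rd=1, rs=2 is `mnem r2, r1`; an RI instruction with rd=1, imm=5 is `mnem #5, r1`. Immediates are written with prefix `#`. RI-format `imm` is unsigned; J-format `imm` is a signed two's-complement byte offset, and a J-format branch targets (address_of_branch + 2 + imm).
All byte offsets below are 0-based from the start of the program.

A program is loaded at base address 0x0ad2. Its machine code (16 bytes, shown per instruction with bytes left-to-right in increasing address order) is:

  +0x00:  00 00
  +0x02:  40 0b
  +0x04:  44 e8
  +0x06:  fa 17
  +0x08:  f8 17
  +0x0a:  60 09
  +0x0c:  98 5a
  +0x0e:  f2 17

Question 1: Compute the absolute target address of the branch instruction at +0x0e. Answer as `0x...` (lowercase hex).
0x0ad4

off 0x0e: read f2 17 as little → 0x17f2
  op=0x17f2>>10=0x5 ⇒ bne (J)
  [9:0] imm=1010 (s10→-14) = #-14
  target = base 0x0ad2 + off 0x0e + 2 + imm -14 = 0x0ad4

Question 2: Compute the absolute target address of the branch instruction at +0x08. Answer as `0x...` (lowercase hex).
off 0x08: read f8 17 as little → 0x17f8
  opcode bits[15:10]=0x5: bne/J
  imm: (w>>0)&0x3ff=0x3f8 (s10→-8) → #-8
  target = base 0x0ad2 + off 0x08 + 2 + imm -8 = 0x0ad4

0x0ad4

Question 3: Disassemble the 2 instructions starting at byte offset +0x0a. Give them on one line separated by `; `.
shl r8, r5; band r6, r10

@+0a  little-endian(60 09) = 0x0960
  top 6b → 0x2 → shl [RR]
  rd: (w>>6)&0xf=0x5 → r5
  rs: (w>>2)&0xf=0x8 → r8
@+0c  little-endian(98 5a) = 0x5a98
  top 6b → 0x16 → band [RR]
  rd: (w>>6)&0xf=0xa → r10
  rs: (w>>2)&0xf=0x6 → r6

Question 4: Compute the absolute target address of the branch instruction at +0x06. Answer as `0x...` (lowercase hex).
0x0ad4

@+06  little-endian(fa 17) = 0x17fa
  opcode bits[15:10]=0x5: bne/J
  imm: (w>>0)&0x3ff=0x3fa (s10→-6) → #-6
  target = base 0x0ad2 + off 0x06 + 2 + imm -6 = 0x0ad4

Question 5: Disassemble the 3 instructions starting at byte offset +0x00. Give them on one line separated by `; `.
inc r0; shl r0, r13; sub r1, r1

[00] 00 00 → 0x0000
  top 6b → 0x0 → inc [R]
  rd@[9:6]=0x0 ⇒ r0
[02] 40 0b → 0x0b40
  top 6b → 0x2 → shl [RR]
  rd@[9:6]=0xd ⇒ r13
  rs@[5:2]=0x0 ⇒ r0
[04] 44 e8 → 0xe844
  top 6b → 0x3a → sub [RR]
  rd@[9:6]=0x1 ⇒ r1
  rs@[5:2]=0x1 ⇒ r1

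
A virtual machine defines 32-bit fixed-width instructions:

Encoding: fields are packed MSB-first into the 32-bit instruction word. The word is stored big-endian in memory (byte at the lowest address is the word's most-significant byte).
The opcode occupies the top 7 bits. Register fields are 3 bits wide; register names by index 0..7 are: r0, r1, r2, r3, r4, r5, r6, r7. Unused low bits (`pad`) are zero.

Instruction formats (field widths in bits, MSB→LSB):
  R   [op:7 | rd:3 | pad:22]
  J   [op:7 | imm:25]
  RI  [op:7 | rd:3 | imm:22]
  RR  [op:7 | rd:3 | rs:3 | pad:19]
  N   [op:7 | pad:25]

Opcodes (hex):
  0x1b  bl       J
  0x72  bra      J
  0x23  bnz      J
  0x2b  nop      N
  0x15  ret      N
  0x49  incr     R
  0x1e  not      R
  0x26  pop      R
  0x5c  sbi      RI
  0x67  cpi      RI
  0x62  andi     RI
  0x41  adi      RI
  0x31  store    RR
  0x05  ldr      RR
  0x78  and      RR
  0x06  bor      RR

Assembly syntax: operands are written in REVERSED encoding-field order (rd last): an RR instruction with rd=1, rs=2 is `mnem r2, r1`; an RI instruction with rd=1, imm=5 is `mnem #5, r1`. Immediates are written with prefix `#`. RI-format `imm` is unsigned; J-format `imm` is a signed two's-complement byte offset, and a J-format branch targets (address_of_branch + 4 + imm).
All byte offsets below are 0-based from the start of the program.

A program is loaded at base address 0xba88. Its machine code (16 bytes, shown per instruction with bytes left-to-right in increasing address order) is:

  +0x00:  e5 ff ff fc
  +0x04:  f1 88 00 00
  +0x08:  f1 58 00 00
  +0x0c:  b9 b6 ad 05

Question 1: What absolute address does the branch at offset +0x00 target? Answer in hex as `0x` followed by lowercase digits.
@+00  big-endian(e5 ff ff fc) = 0xe5fffffc
  op=0xe5fffffc>>25=0x72 ⇒ bra (J)
  imm@[24:0]=0x1fffffc (s25→-4) ⇒ #-4
  target = base 0xba88 + off 0x00 + 4 + imm -4 = 0xba88

0xba88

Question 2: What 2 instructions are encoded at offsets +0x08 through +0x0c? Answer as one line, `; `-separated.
off 0x08: read f1 58 00 00 as big → 0xf1580000
  opcode bits[31:25]=0x78: and/RR
  [24:22] rd=5 = r5
  [21:19] rs=3 = r3
off 0x0c: read b9 b6 ad 05 as big → 0xb9b6ad05
  opcode bits[31:25]=0x5c: sbi/RI
  [24:22] rd=6 = r6
  [21:0] imm=3583237 = #3583237

and r3, r5; sbi #3583237, r6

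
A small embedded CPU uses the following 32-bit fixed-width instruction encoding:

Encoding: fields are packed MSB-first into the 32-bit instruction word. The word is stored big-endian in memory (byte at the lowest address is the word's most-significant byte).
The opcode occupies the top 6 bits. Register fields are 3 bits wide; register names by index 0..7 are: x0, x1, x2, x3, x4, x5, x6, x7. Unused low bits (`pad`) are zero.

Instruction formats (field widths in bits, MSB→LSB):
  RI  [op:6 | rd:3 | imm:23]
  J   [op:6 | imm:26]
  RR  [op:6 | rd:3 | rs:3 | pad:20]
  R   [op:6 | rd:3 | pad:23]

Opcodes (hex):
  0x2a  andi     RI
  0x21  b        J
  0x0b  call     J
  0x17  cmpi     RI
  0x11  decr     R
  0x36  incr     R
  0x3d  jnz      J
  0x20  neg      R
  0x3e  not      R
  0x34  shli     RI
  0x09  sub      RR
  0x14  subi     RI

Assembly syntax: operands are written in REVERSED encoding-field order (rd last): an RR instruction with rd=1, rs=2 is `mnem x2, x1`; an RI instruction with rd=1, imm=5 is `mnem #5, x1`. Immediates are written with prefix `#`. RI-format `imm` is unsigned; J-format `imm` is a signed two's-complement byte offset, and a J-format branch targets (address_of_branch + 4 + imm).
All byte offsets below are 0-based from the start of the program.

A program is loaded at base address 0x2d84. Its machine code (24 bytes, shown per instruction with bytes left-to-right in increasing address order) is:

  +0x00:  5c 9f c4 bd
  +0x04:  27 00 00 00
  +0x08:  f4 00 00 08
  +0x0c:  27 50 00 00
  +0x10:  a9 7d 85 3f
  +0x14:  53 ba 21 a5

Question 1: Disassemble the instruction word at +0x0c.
sub x5, x6

+0x0c: 27 50 00 00 ⇒ word 0x27500000 (big)
  top 6b → 0x9 → sub [RR]
  rd@[25:23]=0x6 ⇒ x6
  rs@[22:20]=0x5 ⇒ x5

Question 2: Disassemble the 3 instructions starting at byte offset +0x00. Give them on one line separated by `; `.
@+00  big-endian(5c 9f c4 bd) = 0x5c9fc4bd
  opcode bits[31:26]=0x17: cmpi/RI
  rd: (w>>23)&0x7=0x1 → x1
  imm: (w>>0)&0x7fffff=0x1fc4bd → #2081981
@+04  big-endian(27 00 00 00) = 0x27000000
  opcode bits[31:26]=0x9: sub/RR
  rd: (w>>23)&0x7=0x6 → x6
  rs: (w>>20)&0x7=0x0 → x0
@+08  big-endian(f4 00 00 08) = 0xf4000008
  opcode bits[31:26]=0x3d: jnz/J
  imm: (w>>0)&0x3ffffff=0x8 → #8

cmpi #2081981, x1; sub x0, x6; jnz #8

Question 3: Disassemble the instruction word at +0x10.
andi #8226111, x2

@+10  big-endian(a9 7d 85 3f) = 0xa97d853f
  opcode bits[31:26]=0x2a: andi/RI
  rd@[25:23]=0x2 ⇒ x2
  imm@[22:0]=0x7d853f ⇒ #8226111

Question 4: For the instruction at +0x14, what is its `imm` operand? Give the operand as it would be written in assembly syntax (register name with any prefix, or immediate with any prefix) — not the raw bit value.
+0x14: 53 ba 21 a5 ⇒ word 0x53ba21a5 (big)
  opcode bits[31:26]=0x14: subi/RI
  rd@[25:23]=0x7 ⇒ x7
  imm@[22:0]=0x3a21a5 ⇒ #3809701

#3809701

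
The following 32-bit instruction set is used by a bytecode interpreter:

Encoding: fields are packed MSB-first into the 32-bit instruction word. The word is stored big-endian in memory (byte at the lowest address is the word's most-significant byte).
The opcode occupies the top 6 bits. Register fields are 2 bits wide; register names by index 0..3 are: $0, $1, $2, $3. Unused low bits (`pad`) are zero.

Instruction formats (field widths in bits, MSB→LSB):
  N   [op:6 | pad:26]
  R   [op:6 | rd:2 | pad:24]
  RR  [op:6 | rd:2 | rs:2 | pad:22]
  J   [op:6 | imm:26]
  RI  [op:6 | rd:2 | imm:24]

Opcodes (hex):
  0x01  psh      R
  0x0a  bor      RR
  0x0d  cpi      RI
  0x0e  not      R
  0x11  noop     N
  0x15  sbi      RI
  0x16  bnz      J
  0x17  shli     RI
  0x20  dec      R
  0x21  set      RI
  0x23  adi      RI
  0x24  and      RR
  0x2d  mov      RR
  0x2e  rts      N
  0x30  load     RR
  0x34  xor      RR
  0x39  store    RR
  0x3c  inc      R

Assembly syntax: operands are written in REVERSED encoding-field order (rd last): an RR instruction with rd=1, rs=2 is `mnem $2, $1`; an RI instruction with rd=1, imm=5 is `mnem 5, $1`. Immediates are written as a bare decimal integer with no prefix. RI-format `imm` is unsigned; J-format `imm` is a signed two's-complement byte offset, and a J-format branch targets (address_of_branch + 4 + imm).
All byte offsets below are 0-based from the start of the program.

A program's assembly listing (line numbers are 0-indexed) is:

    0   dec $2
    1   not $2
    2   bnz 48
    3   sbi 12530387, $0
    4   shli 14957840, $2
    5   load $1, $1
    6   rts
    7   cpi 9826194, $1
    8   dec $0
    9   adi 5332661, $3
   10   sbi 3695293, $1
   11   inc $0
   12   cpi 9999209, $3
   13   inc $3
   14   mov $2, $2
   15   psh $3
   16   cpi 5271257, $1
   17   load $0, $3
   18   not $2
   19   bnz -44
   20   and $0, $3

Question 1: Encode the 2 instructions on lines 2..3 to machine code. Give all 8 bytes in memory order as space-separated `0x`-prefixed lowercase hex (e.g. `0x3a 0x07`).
line 2 (bnz): pack op=0x16:6|imm=48:26 = 0x58000030; big→ 58 00 00 30
line 3 (sbi): pack op=0x15:6|rd=0:2|imm=12530387:24 = 0x54bf32d3; big→ 54 bf 32 d3

0x58 0x00 0x00 0x30 0x54 0xbf 0x32 0xd3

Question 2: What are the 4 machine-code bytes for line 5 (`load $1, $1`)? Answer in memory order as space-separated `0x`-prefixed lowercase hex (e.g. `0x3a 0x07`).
0xc1 0x40 0x00 0x00

5. load fields op=0x30:6|rd=1:2|rs=1:2|pad=0:22 → word c1400000h → c1 40 00 00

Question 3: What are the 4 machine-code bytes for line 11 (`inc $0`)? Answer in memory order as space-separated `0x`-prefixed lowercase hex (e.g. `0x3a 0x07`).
L11: inc op=0x3c:6|rd=0:2|pad=0:24 ⇒ 0xf0000000 ⇒ big f0 00 00 00

0xf0 0x00 0x00 0x00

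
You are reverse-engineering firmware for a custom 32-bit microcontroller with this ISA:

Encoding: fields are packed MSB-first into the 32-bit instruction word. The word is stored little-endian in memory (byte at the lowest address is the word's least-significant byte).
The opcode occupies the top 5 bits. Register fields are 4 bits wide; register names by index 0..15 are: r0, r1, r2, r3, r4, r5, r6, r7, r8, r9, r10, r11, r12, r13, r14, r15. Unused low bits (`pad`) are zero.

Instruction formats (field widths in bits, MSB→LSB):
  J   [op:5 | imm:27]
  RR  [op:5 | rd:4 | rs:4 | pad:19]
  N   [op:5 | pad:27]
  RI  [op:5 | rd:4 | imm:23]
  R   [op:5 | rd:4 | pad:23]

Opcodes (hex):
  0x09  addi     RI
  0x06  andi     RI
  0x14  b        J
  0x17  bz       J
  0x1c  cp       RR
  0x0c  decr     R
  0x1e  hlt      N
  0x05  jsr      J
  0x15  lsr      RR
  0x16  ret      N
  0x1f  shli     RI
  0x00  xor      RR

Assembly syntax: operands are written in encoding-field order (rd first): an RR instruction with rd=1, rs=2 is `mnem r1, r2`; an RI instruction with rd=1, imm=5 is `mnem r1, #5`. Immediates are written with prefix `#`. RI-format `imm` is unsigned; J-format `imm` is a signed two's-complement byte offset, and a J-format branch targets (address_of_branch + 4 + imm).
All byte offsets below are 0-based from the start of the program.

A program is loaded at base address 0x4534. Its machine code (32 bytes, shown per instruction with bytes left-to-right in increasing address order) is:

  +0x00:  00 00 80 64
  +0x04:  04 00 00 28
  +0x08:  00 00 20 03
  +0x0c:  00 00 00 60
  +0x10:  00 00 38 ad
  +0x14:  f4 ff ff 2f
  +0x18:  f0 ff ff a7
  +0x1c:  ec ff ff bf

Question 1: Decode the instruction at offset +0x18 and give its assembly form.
b #-16

+0x18: f0 ff ff a7 ⇒ word 0xa7fffff0 (little)
  top 5b → 0x14 → b [J]
  [26:0] imm=134217712 (s27→-16) = #-16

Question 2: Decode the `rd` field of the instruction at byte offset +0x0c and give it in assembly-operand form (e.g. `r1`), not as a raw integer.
off 0x0c: read 00 00 00 60 as little → 0x60000000
  op=0x60000000>>27=0xc ⇒ decr (R)
  rd: (w>>23)&0xf=0x0 → r0

r0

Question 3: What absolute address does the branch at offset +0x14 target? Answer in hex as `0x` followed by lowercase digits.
0x4540

off 0x14: read f4 ff ff 2f as little → 0x2ffffff4
  op=0x2ffffff4>>27=0x5 ⇒ jsr (J)
  imm@[26:0]=0x7fffff4 (s27→-12) ⇒ #-12
  target = base 0x4534 + off 0x14 + 4 + imm -12 = 0x4540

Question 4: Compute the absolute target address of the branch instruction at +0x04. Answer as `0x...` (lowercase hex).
0x4540

off 0x04: read 04 00 00 28 as little → 0x28000004
  top 5b → 0x5 → jsr [J]
  imm@[26:0]=0x4 ⇒ #4
  target = base 0x4534 + off 0x04 + 4 + imm 4 = 0x4540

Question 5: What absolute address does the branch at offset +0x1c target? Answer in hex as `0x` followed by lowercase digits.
0x4540

[1c] ec ff ff bf → 0xbfffffec
  top 5b → 0x17 → bz [J]
  imm: (w>>0)&0x7ffffff=0x7ffffec (s27→-20) → #-20
  target = base 0x4534 + off 0x1c + 4 + imm -20 = 0x4540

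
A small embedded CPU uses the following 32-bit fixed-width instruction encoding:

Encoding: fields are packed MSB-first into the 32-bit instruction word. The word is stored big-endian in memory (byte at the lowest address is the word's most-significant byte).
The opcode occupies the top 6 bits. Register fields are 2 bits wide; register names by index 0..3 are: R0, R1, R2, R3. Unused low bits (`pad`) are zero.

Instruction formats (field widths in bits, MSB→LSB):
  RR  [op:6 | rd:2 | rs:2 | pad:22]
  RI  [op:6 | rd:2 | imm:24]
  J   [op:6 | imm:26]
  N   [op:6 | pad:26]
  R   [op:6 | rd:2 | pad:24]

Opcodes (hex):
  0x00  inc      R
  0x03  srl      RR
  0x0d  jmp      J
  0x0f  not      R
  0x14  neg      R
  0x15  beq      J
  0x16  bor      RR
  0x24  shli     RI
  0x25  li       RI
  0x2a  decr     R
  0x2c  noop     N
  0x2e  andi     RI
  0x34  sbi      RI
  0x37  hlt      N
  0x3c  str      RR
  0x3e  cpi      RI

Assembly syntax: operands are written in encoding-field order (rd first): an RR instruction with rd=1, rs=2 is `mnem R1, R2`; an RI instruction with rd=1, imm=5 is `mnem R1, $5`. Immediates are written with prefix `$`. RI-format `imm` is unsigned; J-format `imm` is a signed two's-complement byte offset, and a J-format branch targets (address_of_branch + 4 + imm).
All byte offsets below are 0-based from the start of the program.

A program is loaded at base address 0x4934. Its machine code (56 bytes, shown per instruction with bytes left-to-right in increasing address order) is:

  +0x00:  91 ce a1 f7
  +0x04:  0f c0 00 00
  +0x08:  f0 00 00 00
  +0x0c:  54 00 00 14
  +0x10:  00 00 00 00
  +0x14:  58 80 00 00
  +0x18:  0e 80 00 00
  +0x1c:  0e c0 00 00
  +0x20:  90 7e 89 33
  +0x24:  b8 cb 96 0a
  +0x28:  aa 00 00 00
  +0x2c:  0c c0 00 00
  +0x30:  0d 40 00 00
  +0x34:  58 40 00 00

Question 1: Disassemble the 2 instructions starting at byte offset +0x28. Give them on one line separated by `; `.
off 0x28: read aa 00 00 00 as big → 0xaa000000
  op=0xaa000000>>26=0x2a ⇒ decr (R)
  [25:24] rd=2 = R2
off 0x2c: read 0c c0 00 00 as big → 0x0cc00000
  op=0x0cc00000>>26=0x3 ⇒ srl (RR)
  [25:24] rd=0 = R0
  [23:22] rs=3 = R3

decr R2; srl R0, R3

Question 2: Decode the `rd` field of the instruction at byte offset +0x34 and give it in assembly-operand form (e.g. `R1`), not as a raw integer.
R0

[34] 58 40 00 00 → 0x58400000
  opcode bits[31:26]=0x16: bor/RR
  rd@[25:24]=0x0 ⇒ R0
  rs@[23:22]=0x1 ⇒ R1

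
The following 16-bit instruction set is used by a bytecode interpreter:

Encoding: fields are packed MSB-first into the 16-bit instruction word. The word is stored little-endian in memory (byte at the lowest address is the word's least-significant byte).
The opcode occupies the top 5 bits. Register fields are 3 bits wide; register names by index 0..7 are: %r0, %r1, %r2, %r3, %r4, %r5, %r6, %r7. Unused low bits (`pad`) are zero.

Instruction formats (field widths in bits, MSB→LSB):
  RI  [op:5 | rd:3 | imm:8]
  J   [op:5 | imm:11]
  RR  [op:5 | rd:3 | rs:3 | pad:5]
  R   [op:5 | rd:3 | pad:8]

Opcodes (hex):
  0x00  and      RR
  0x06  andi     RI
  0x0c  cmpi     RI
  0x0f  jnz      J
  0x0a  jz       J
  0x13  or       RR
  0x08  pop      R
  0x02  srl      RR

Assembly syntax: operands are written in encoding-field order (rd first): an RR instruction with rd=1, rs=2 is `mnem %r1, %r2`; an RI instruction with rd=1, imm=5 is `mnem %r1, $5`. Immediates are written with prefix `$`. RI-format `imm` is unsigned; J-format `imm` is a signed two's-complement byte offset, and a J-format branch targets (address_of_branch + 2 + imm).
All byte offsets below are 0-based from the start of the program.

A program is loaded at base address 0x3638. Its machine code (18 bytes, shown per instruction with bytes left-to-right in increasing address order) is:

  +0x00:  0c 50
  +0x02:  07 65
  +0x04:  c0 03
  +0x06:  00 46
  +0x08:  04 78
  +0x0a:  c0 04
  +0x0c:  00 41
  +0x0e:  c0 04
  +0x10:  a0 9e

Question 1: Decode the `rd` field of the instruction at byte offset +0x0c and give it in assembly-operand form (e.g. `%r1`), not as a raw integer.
[0c] 00 41 → 0x4100
  op=0x4100>>11=0x8 ⇒ pop (R)
  [10:8] rd=1 = %r1

%r1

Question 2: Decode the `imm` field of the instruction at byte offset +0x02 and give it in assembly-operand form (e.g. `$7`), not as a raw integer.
[02] 07 65 → 0x6507
  op=0x6507>>11=0xc ⇒ cmpi (RI)
  rd@[10:8]=0x5 ⇒ %r5
  imm@[7:0]=0x7 ⇒ $7

$7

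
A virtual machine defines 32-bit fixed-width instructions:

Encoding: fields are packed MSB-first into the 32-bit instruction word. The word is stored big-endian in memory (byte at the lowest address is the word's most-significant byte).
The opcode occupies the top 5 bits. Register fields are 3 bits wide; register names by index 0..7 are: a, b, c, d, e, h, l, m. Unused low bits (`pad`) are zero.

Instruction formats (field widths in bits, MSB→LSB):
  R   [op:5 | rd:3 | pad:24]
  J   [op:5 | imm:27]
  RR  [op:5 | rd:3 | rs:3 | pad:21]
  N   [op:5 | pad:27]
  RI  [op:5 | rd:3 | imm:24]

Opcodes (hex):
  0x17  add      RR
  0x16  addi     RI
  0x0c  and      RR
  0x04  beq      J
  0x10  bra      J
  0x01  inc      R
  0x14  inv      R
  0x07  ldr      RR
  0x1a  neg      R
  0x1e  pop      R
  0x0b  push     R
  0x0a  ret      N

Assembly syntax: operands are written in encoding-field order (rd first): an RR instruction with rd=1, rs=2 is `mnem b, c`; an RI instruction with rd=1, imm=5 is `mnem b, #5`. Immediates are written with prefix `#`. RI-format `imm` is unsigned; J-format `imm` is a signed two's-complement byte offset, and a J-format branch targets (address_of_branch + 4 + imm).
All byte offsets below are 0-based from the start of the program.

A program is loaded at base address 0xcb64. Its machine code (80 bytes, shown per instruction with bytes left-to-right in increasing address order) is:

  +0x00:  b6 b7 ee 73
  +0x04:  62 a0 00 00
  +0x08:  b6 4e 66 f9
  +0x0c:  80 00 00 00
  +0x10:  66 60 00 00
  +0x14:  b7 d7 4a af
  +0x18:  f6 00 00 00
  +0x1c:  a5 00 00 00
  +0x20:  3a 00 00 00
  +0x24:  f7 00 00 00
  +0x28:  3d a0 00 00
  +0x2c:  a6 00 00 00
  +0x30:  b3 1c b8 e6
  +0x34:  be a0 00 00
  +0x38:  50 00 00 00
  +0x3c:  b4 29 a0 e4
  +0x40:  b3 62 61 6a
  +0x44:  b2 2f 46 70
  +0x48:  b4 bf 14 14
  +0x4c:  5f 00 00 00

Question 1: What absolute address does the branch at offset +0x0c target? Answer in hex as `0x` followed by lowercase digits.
+0x0c: 80 00 00 00 ⇒ word 0x80000000 (big)
  op=0x80000000>>27=0x10 ⇒ bra (J)
  imm@[26:0]=0x0 ⇒ #0
  target = base 0xcb64 + off 0x0c + 4 + imm 0 = 0xcb74

0xcb74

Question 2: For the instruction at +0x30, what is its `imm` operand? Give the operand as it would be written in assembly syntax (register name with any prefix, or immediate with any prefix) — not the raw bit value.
#1882342

@+30  big-endian(b3 1c b8 e6) = 0xb31cb8e6
  op=0xb31cb8e6>>27=0x16 ⇒ addi (RI)
  [26:24] rd=3 = d
  [23:0] imm=1882342 = #1882342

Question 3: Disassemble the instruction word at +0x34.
off 0x34: read be a0 00 00 as big → 0xbea00000
  opcode bits[31:27]=0x17: add/RR
  [26:24] rd=6 = l
  [23:21] rs=5 = h

add l, h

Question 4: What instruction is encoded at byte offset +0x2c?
inv l

[2c] a6 00 00 00 → 0xa6000000
  op=0xa6000000>>27=0x14 ⇒ inv (R)
  [26:24] rd=6 = l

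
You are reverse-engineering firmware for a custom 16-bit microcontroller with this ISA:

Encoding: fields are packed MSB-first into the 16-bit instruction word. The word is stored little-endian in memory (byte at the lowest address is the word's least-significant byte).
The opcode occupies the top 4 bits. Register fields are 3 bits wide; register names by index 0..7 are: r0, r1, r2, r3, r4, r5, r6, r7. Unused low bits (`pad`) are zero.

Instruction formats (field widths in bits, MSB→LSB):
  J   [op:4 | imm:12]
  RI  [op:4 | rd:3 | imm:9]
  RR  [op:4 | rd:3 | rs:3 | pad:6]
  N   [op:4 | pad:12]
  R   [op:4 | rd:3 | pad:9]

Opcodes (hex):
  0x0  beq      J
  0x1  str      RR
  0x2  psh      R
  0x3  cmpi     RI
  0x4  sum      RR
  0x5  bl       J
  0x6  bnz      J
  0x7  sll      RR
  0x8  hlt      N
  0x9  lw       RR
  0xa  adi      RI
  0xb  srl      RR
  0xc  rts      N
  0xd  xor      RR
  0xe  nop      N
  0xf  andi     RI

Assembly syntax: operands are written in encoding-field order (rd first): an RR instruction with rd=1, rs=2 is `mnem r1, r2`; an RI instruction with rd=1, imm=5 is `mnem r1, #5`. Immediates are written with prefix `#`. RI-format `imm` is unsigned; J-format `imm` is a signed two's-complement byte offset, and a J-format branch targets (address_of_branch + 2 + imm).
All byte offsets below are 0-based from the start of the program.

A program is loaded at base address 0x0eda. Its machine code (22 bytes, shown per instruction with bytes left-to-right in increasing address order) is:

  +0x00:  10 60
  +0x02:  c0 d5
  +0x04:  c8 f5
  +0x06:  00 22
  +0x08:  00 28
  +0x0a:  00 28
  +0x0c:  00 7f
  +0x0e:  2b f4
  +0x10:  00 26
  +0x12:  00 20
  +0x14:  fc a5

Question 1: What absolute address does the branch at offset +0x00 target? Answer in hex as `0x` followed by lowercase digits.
@+00  little-endian(10 60) = 0x6010
  op=0x6010>>12=0x6 ⇒ bnz (J)
  imm: (w>>0)&0xfff=0x10 → #16
  target = base 0x0eda + off 0x00 + 2 + imm 16 = 0x0eec

0x0eec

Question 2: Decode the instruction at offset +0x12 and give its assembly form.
@+12  little-endian(00 20) = 0x2000
  opcode bits[15:12]=0x2: psh/R
  rd@[11:9]=0x0 ⇒ r0

psh r0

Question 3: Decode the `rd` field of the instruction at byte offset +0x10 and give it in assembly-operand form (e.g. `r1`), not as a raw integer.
off 0x10: read 00 26 as little → 0x2600
  top 4b → 0x2 → psh [R]
  [11:9] rd=3 = r3

r3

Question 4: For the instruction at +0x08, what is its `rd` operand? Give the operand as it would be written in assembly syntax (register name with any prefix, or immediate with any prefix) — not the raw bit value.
@+08  little-endian(00 28) = 0x2800
  opcode bits[15:12]=0x2: psh/R
  rd@[11:9]=0x4 ⇒ r4

r4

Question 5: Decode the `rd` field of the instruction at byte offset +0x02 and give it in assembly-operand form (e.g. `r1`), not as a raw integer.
r2

[02] c0 d5 → 0xd5c0
  op=0xd5c0>>12=0xd ⇒ xor (RR)
  rd@[11:9]=0x2 ⇒ r2
  rs@[8:6]=0x7 ⇒ r7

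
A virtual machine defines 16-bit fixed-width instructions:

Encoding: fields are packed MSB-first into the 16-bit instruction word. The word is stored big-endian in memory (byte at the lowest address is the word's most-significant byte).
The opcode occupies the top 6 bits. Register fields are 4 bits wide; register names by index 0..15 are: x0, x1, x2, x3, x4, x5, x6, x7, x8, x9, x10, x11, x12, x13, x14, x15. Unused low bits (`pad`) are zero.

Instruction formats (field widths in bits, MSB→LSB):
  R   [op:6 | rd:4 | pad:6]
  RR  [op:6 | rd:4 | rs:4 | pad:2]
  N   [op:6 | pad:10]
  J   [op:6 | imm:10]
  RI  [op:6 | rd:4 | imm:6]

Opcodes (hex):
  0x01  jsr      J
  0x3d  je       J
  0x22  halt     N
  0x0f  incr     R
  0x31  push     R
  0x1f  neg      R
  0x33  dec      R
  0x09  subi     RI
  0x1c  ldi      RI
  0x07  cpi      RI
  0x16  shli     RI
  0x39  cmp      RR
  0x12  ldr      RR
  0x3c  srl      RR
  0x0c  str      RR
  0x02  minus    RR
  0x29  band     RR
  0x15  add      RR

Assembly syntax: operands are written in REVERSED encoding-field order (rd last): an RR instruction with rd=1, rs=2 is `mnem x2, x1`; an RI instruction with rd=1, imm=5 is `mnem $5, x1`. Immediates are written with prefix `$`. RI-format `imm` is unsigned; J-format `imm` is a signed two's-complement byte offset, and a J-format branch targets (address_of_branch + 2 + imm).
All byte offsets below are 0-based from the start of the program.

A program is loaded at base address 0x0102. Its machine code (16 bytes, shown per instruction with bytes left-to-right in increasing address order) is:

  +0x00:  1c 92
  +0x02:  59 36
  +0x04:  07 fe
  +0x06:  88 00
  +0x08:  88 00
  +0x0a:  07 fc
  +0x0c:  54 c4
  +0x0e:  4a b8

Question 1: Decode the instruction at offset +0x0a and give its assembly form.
jsr $-4

+0x0a: 07 fc ⇒ word 0x07fc (big)
  opcode bits[15:10]=0x1: jsr/J
  imm: (w>>0)&0x3ff=0x3fc (s10→-4) → $-4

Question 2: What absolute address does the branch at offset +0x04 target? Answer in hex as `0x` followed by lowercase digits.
0x0106

+0x04: 07 fe ⇒ word 0x07fe (big)
  top 6b → 0x1 → jsr [J]
  [9:0] imm=1022 (s10→-2) = $-2
  target = base 0x0102 + off 0x04 + 2 + imm -2 = 0x0106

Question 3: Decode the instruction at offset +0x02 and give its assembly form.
off 0x02: read 59 36 as big → 0x5936
  op=0x5936>>10=0x16 ⇒ shli (RI)
  [9:6] rd=4 = x4
  [5:0] imm=54 = $54

shli $54, x4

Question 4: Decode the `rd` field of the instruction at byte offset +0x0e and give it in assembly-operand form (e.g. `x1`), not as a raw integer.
off 0x0e: read 4a b8 as big → 0x4ab8
  opcode bits[15:10]=0x12: ldr/RR
  rd: (w>>6)&0xf=0xa → x10
  rs: (w>>2)&0xf=0xe → x14

x10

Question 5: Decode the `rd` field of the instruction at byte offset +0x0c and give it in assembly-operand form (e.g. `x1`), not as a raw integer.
+0x0c: 54 c4 ⇒ word 0x54c4 (big)
  opcode bits[15:10]=0x15: add/RR
  rd@[9:6]=0x3 ⇒ x3
  rs@[5:2]=0x1 ⇒ x1

x3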